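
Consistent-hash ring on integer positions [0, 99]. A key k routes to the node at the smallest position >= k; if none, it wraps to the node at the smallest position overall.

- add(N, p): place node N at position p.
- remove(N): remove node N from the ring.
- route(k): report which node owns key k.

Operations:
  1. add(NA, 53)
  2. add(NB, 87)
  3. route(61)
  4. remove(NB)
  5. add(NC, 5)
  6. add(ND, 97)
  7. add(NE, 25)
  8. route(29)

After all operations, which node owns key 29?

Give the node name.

Answer: NA

Derivation:
Op 1: add NA@53 -> ring=[53:NA]
Op 2: add NB@87 -> ring=[53:NA,87:NB]
Op 3: route key 61: smallest pos >= 61 is 87 -> NB
Op 4: remove NB -> ring=[53:NA]
Op 5: add NC@5 -> ring=[5:NC,53:NA]
Op 6: add ND@97 -> ring=[5:NC,53:NA,97:ND]
Op 7: add NE@25 -> ring=[5:NC,25:NE,53:NA,97:ND]
Op 8: route key 29: smallest pos >= 29 is 53 -> NA
Final route key 29: smallest pos >= 29 is 53 -> NA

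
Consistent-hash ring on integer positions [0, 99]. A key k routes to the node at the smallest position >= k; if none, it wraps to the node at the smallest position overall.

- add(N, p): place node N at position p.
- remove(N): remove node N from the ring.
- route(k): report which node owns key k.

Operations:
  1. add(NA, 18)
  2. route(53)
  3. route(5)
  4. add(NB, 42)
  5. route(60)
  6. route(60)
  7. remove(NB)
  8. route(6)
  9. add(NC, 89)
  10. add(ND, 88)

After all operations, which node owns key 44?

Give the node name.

Op 1: add NA@18 -> ring=[18:NA]
Op 2: route key 53: none >= 53, wrap to smallest pos 18 -> NA
Op 3: route key 5: smallest pos >= 5 is 18 -> NA
Op 4: add NB@42 -> ring=[18:NA,42:NB]
Op 5: route key 60: none >= 60, wrap to smallest pos 18 -> NA
Op 6: route key 60: none >= 60, wrap to smallest pos 18 -> NA
Op 7: remove NB -> ring=[18:NA]
Op 8: route key 6: smallest pos >= 6 is 18 -> NA
Op 9: add NC@89 -> ring=[18:NA,89:NC]
Op 10: add ND@88 -> ring=[18:NA,88:ND,89:NC]
Final route key 44: smallest pos >= 44 is 88 -> ND

Answer: ND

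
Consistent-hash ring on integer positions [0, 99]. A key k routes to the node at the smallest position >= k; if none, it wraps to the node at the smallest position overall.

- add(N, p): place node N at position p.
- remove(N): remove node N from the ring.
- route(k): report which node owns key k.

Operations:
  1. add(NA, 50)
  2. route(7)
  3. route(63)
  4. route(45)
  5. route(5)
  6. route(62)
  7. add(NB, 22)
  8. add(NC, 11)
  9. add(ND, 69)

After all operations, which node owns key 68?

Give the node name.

Op 1: add NA@50 -> ring=[50:NA]
Op 2: route key 7: smallest pos >= 7 is 50 -> NA
Op 3: route key 63: none >= 63, wrap to smallest pos 50 -> NA
Op 4: route key 45: smallest pos >= 45 is 50 -> NA
Op 5: route key 5: smallest pos >= 5 is 50 -> NA
Op 6: route key 62: none >= 62, wrap to smallest pos 50 -> NA
Op 7: add NB@22 -> ring=[22:NB,50:NA]
Op 8: add NC@11 -> ring=[11:NC,22:NB,50:NA]
Op 9: add ND@69 -> ring=[11:NC,22:NB,50:NA,69:ND]
Final route key 68: smallest pos >= 68 is 69 -> ND

Answer: ND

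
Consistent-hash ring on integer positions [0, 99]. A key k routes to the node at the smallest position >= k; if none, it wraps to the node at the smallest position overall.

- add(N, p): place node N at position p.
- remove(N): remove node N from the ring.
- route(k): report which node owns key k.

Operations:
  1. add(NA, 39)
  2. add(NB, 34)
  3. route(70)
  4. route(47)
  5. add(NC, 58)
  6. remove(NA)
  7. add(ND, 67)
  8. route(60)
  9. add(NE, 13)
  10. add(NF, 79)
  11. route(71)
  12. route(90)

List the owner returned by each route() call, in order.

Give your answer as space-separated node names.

Answer: NB NB ND NF NE

Derivation:
Op 1: add NA@39 -> ring=[39:NA]
Op 2: add NB@34 -> ring=[34:NB,39:NA]
Op 3: route key 70: none >= 70, wrap to smallest pos 34 -> NB
Op 4: route key 47: none >= 47, wrap to smallest pos 34 -> NB
Op 5: add NC@58 -> ring=[34:NB,39:NA,58:NC]
Op 6: remove NA -> ring=[34:NB,58:NC]
Op 7: add ND@67 -> ring=[34:NB,58:NC,67:ND]
Op 8: route key 60: smallest pos >= 60 is 67 -> ND
Op 9: add NE@13 -> ring=[13:NE,34:NB,58:NC,67:ND]
Op 10: add NF@79 -> ring=[13:NE,34:NB,58:NC,67:ND,79:NF]
Op 11: route key 71: smallest pos >= 71 is 79 -> NF
Op 12: route key 90: none >= 90, wrap to smallest pos 13 -> NE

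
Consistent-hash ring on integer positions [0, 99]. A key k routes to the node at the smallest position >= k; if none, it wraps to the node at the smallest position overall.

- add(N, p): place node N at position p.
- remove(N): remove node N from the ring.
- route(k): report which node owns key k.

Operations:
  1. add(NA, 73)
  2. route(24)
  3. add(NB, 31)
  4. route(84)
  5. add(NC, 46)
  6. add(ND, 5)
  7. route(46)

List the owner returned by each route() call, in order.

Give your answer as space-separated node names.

Op 1: add NA@73 -> ring=[73:NA]
Op 2: route key 24: smallest pos >= 24 is 73 -> NA
Op 3: add NB@31 -> ring=[31:NB,73:NA]
Op 4: route key 84: none >= 84, wrap to smallest pos 31 -> NB
Op 5: add NC@46 -> ring=[31:NB,46:NC,73:NA]
Op 6: add ND@5 -> ring=[5:ND,31:NB,46:NC,73:NA]
Op 7: route key 46: smallest pos >= 46 is 46 -> NC

Answer: NA NB NC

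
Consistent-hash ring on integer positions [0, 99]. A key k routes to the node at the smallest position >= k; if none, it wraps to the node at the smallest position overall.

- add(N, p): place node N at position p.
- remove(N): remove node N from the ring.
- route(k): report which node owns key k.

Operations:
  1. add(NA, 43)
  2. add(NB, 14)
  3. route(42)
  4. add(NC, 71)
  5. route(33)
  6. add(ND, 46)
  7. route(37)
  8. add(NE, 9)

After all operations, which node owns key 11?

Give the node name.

Op 1: add NA@43 -> ring=[43:NA]
Op 2: add NB@14 -> ring=[14:NB,43:NA]
Op 3: route key 42: smallest pos >= 42 is 43 -> NA
Op 4: add NC@71 -> ring=[14:NB,43:NA,71:NC]
Op 5: route key 33: smallest pos >= 33 is 43 -> NA
Op 6: add ND@46 -> ring=[14:NB,43:NA,46:ND,71:NC]
Op 7: route key 37: smallest pos >= 37 is 43 -> NA
Op 8: add NE@9 -> ring=[9:NE,14:NB,43:NA,46:ND,71:NC]
Final route key 11: smallest pos >= 11 is 14 -> NB

Answer: NB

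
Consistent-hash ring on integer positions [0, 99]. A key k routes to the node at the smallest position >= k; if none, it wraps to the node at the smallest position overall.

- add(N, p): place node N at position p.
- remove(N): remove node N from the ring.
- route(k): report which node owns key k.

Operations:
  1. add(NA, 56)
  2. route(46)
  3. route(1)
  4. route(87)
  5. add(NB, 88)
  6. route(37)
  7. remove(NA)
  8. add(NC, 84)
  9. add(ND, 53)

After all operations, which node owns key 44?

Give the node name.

Op 1: add NA@56 -> ring=[56:NA]
Op 2: route key 46: smallest pos >= 46 is 56 -> NA
Op 3: route key 1: smallest pos >= 1 is 56 -> NA
Op 4: route key 87: none >= 87, wrap to smallest pos 56 -> NA
Op 5: add NB@88 -> ring=[56:NA,88:NB]
Op 6: route key 37: smallest pos >= 37 is 56 -> NA
Op 7: remove NA -> ring=[88:NB]
Op 8: add NC@84 -> ring=[84:NC,88:NB]
Op 9: add ND@53 -> ring=[53:ND,84:NC,88:NB]
Final route key 44: smallest pos >= 44 is 53 -> ND

Answer: ND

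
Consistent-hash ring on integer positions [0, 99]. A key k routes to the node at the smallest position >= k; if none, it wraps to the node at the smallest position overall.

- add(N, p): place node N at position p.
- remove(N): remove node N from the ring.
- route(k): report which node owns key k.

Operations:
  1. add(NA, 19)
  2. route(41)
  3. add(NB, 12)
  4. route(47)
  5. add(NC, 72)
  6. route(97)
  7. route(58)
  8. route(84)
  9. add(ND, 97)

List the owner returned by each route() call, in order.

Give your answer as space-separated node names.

Op 1: add NA@19 -> ring=[19:NA]
Op 2: route key 41: none >= 41, wrap to smallest pos 19 -> NA
Op 3: add NB@12 -> ring=[12:NB,19:NA]
Op 4: route key 47: none >= 47, wrap to smallest pos 12 -> NB
Op 5: add NC@72 -> ring=[12:NB,19:NA,72:NC]
Op 6: route key 97: none >= 97, wrap to smallest pos 12 -> NB
Op 7: route key 58: smallest pos >= 58 is 72 -> NC
Op 8: route key 84: none >= 84, wrap to smallest pos 12 -> NB
Op 9: add ND@97 -> ring=[12:NB,19:NA,72:NC,97:ND]

Answer: NA NB NB NC NB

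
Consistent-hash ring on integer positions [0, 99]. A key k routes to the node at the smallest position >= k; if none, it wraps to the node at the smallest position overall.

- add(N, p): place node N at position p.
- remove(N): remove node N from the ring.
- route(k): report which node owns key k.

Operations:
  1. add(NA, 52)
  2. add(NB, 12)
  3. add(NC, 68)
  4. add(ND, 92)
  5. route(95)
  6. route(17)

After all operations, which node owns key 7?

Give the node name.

Op 1: add NA@52 -> ring=[52:NA]
Op 2: add NB@12 -> ring=[12:NB,52:NA]
Op 3: add NC@68 -> ring=[12:NB,52:NA,68:NC]
Op 4: add ND@92 -> ring=[12:NB,52:NA,68:NC,92:ND]
Op 5: route key 95: none >= 95, wrap to smallest pos 12 -> NB
Op 6: route key 17: smallest pos >= 17 is 52 -> NA
Final route key 7: smallest pos >= 7 is 12 -> NB

Answer: NB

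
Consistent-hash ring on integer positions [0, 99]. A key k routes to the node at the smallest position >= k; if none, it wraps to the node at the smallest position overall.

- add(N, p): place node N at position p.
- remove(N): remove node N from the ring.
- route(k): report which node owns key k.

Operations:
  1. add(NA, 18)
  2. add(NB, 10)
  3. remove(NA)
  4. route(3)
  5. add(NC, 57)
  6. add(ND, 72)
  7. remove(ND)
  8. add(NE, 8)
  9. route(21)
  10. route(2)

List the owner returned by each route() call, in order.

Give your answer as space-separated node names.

Op 1: add NA@18 -> ring=[18:NA]
Op 2: add NB@10 -> ring=[10:NB,18:NA]
Op 3: remove NA -> ring=[10:NB]
Op 4: route key 3: smallest pos >= 3 is 10 -> NB
Op 5: add NC@57 -> ring=[10:NB,57:NC]
Op 6: add ND@72 -> ring=[10:NB,57:NC,72:ND]
Op 7: remove ND -> ring=[10:NB,57:NC]
Op 8: add NE@8 -> ring=[8:NE,10:NB,57:NC]
Op 9: route key 21: smallest pos >= 21 is 57 -> NC
Op 10: route key 2: smallest pos >= 2 is 8 -> NE

Answer: NB NC NE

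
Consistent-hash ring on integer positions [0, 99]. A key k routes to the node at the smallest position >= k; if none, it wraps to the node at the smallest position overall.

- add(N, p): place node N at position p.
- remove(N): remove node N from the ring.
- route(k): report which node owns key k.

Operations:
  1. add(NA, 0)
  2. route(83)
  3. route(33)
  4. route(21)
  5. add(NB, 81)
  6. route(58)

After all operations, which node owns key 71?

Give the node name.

Op 1: add NA@0 -> ring=[0:NA]
Op 2: route key 83: none >= 83, wrap to smallest pos 0 -> NA
Op 3: route key 33: none >= 33, wrap to smallest pos 0 -> NA
Op 4: route key 21: none >= 21, wrap to smallest pos 0 -> NA
Op 5: add NB@81 -> ring=[0:NA,81:NB]
Op 6: route key 58: smallest pos >= 58 is 81 -> NB
Final route key 71: smallest pos >= 71 is 81 -> NB

Answer: NB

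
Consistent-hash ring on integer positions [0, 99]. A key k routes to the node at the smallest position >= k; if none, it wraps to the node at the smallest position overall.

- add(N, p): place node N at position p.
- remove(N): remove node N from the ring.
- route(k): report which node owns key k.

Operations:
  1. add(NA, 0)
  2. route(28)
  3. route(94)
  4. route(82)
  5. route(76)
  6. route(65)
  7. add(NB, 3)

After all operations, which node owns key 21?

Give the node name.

Op 1: add NA@0 -> ring=[0:NA]
Op 2: route key 28: none >= 28, wrap to smallest pos 0 -> NA
Op 3: route key 94: none >= 94, wrap to smallest pos 0 -> NA
Op 4: route key 82: none >= 82, wrap to smallest pos 0 -> NA
Op 5: route key 76: none >= 76, wrap to smallest pos 0 -> NA
Op 6: route key 65: none >= 65, wrap to smallest pos 0 -> NA
Op 7: add NB@3 -> ring=[0:NA,3:NB]
Final route key 21: none >= 21, wrap to smallest pos 0 -> NA

Answer: NA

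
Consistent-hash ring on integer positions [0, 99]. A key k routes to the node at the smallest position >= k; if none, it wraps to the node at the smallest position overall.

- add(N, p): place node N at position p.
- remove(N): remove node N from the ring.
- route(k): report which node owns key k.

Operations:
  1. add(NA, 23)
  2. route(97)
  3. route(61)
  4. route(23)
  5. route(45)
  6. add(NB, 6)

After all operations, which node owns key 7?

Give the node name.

Answer: NA

Derivation:
Op 1: add NA@23 -> ring=[23:NA]
Op 2: route key 97: none >= 97, wrap to smallest pos 23 -> NA
Op 3: route key 61: none >= 61, wrap to smallest pos 23 -> NA
Op 4: route key 23: smallest pos >= 23 is 23 -> NA
Op 5: route key 45: none >= 45, wrap to smallest pos 23 -> NA
Op 6: add NB@6 -> ring=[6:NB,23:NA]
Final route key 7: smallest pos >= 7 is 23 -> NA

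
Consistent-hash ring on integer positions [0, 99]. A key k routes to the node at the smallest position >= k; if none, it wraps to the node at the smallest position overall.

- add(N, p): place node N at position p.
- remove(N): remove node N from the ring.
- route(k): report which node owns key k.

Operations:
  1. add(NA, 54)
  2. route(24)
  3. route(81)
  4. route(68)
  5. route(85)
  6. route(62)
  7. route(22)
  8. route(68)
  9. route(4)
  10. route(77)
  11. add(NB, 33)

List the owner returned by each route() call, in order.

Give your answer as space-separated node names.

Op 1: add NA@54 -> ring=[54:NA]
Op 2: route key 24: smallest pos >= 24 is 54 -> NA
Op 3: route key 81: none >= 81, wrap to smallest pos 54 -> NA
Op 4: route key 68: none >= 68, wrap to smallest pos 54 -> NA
Op 5: route key 85: none >= 85, wrap to smallest pos 54 -> NA
Op 6: route key 62: none >= 62, wrap to smallest pos 54 -> NA
Op 7: route key 22: smallest pos >= 22 is 54 -> NA
Op 8: route key 68: none >= 68, wrap to smallest pos 54 -> NA
Op 9: route key 4: smallest pos >= 4 is 54 -> NA
Op 10: route key 77: none >= 77, wrap to smallest pos 54 -> NA
Op 11: add NB@33 -> ring=[33:NB,54:NA]

Answer: NA NA NA NA NA NA NA NA NA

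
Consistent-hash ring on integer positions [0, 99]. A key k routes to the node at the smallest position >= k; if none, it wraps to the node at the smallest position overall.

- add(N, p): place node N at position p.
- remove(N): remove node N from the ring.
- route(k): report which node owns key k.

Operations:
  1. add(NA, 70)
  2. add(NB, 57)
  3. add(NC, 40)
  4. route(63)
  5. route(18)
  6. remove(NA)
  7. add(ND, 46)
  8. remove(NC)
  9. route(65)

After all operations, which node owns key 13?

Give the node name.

Answer: ND

Derivation:
Op 1: add NA@70 -> ring=[70:NA]
Op 2: add NB@57 -> ring=[57:NB,70:NA]
Op 3: add NC@40 -> ring=[40:NC,57:NB,70:NA]
Op 4: route key 63: smallest pos >= 63 is 70 -> NA
Op 5: route key 18: smallest pos >= 18 is 40 -> NC
Op 6: remove NA -> ring=[40:NC,57:NB]
Op 7: add ND@46 -> ring=[40:NC,46:ND,57:NB]
Op 8: remove NC -> ring=[46:ND,57:NB]
Op 9: route key 65: none >= 65, wrap to smallest pos 46 -> ND
Final route key 13: smallest pos >= 13 is 46 -> ND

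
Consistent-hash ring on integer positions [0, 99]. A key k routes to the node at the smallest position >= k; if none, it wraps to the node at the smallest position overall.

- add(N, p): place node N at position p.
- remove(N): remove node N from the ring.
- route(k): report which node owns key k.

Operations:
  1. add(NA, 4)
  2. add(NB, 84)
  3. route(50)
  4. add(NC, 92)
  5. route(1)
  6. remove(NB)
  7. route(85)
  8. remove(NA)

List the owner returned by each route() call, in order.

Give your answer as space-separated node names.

Answer: NB NA NC

Derivation:
Op 1: add NA@4 -> ring=[4:NA]
Op 2: add NB@84 -> ring=[4:NA,84:NB]
Op 3: route key 50: smallest pos >= 50 is 84 -> NB
Op 4: add NC@92 -> ring=[4:NA,84:NB,92:NC]
Op 5: route key 1: smallest pos >= 1 is 4 -> NA
Op 6: remove NB -> ring=[4:NA,92:NC]
Op 7: route key 85: smallest pos >= 85 is 92 -> NC
Op 8: remove NA -> ring=[92:NC]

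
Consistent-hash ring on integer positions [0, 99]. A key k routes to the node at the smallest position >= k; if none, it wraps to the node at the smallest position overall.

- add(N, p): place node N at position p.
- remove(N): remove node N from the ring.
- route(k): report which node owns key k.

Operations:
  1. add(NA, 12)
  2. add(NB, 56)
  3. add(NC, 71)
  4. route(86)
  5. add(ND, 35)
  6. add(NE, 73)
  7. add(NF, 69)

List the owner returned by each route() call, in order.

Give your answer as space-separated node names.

Op 1: add NA@12 -> ring=[12:NA]
Op 2: add NB@56 -> ring=[12:NA,56:NB]
Op 3: add NC@71 -> ring=[12:NA,56:NB,71:NC]
Op 4: route key 86: none >= 86, wrap to smallest pos 12 -> NA
Op 5: add ND@35 -> ring=[12:NA,35:ND,56:NB,71:NC]
Op 6: add NE@73 -> ring=[12:NA,35:ND,56:NB,71:NC,73:NE]
Op 7: add NF@69 -> ring=[12:NA,35:ND,56:NB,69:NF,71:NC,73:NE]

Answer: NA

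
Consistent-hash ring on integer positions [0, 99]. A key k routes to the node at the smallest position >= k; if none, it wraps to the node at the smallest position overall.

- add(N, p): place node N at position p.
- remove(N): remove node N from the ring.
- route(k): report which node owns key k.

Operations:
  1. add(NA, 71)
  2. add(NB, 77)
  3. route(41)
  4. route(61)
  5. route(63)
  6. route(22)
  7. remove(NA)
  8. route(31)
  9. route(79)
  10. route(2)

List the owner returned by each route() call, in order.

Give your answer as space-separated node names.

Op 1: add NA@71 -> ring=[71:NA]
Op 2: add NB@77 -> ring=[71:NA,77:NB]
Op 3: route key 41: smallest pos >= 41 is 71 -> NA
Op 4: route key 61: smallest pos >= 61 is 71 -> NA
Op 5: route key 63: smallest pos >= 63 is 71 -> NA
Op 6: route key 22: smallest pos >= 22 is 71 -> NA
Op 7: remove NA -> ring=[77:NB]
Op 8: route key 31: smallest pos >= 31 is 77 -> NB
Op 9: route key 79: none >= 79, wrap to smallest pos 77 -> NB
Op 10: route key 2: smallest pos >= 2 is 77 -> NB

Answer: NA NA NA NA NB NB NB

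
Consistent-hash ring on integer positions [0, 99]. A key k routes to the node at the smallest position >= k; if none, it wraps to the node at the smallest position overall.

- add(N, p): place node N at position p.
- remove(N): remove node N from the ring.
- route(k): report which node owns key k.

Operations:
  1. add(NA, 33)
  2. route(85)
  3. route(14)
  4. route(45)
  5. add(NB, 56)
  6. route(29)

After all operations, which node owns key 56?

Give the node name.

Op 1: add NA@33 -> ring=[33:NA]
Op 2: route key 85: none >= 85, wrap to smallest pos 33 -> NA
Op 3: route key 14: smallest pos >= 14 is 33 -> NA
Op 4: route key 45: none >= 45, wrap to smallest pos 33 -> NA
Op 5: add NB@56 -> ring=[33:NA,56:NB]
Op 6: route key 29: smallest pos >= 29 is 33 -> NA
Final route key 56: smallest pos >= 56 is 56 -> NB

Answer: NB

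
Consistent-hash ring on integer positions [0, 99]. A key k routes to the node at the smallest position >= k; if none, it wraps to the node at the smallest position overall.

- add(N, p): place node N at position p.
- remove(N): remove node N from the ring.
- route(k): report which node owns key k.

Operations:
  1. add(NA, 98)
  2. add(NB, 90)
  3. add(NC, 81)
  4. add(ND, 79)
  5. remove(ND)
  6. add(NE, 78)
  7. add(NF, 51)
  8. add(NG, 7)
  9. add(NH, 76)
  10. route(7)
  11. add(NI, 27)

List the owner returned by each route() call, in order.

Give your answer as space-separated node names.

Answer: NG

Derivation:
Op 1: add NA@98 -> ring=[98:NA]
Op 2: add NB@90 -> ring=[90:NB,98:NA]
Op 3: add NC@81 -> ring=[81:NC,90:NB,98:NA]
Op 4: add ND@79 -> ring=[79:ND,81:NC,90:NB,98:NA]
Op 5: remove ND -> ring=[81:NC,90:NB,98:NA]
Op 6: add NE@78 -> ring=[78:NE,81:NC,90:NB,98:NA]
Op 7: add NF@51 -> ring=[51:NF,78:NE,81:NC,90:NB,98:NA]
Op 8: add NG@7 -> ring=[7:NG,51:NF,78:NE,81:NC,90:NB,98:NA]
Op 9: add NH@76 -> ring=[7:NG,51:NF,76:NH,78:NE,81:NC,90:NB,98:NA]
Op 10: route key 7: smallest pos >= 7 is 7 -> NG
Op 11: add NI@27 -> ring=[7:NG,27:NI,51:NF,76:NH,78:NE,81:NC,90:NB,98:NA]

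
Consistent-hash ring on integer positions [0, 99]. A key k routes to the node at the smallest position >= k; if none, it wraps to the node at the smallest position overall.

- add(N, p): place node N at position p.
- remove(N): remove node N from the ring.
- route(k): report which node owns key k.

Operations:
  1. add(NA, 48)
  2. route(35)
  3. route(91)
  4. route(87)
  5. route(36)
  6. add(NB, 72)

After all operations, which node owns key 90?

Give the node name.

Answer: NA

Derivation:
Op 1: add NA@48 -> ring=[48:NA]
Op 2: route key 35: smallest pos >= 35 is 48 -> NA
Op 3: route key 91: none >= 91, wrap to smallest pos 48 -> NA
Op 4: route key 87: none >= 87, wrap to smallest pos 48 -> NA
Op 5: route key 36: smallest pos >= 36 is 48 -> NA
Op 6: add NB@72 -> ring=[48:NA,72:NB]
Final route key 90: none >= 90, wrap to smallest pos 48 -> NA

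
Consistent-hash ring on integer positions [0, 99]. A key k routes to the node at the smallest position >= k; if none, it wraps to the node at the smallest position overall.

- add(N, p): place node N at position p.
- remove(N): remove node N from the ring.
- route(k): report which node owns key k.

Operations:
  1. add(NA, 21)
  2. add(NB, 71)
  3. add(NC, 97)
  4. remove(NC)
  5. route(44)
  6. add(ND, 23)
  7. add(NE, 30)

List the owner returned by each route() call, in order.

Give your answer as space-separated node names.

Answer: NB

Derivation:
Op 1: add NA@21 -> ring=[21:NA]
Op 2: add NB@71 -> ring=[21:NA,71:NB]
Op 3: add NC@97 -> ring=[21:NA,71:NB,97:NC]
Op 4: remove NC -> ring=[21:NA,71:NB]
Op 5: route key 44: smallest pos >= 44 is 71 -> NB
Op 6: add ND@23 -> ring=[21:NA,23:ND,71:NB]
Op 7: add NE@30 -> ring=[21:NA,23:ND,30:NE,71:NB]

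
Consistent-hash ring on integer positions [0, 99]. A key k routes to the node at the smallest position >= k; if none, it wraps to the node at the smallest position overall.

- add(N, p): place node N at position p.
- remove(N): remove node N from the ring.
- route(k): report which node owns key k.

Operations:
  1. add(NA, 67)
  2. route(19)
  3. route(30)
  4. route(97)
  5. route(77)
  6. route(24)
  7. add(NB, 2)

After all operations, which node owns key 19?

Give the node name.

Op 1: add NA@67 -> ring=[67:NA]
Op 2: route key 19: smallest pos >= 19 is 67 -> NA
Op 3: route key 30: smallest pos >= 30 is 67 -> NA
Op 4: route key 97: none >= 97, wrap to smallest pos 67 -> NA
Op 5: route key 77: none >= 77, wrap to smallest pos 67 -> NA
Op 6: route key 24: smallest pos >= 24 is 67 -> NA
Op 7: add NB@2 -> ring=[2:NB,67:NA]
Final route key 19: smallest pos >= 19 is 67 -> NA

Answer: NA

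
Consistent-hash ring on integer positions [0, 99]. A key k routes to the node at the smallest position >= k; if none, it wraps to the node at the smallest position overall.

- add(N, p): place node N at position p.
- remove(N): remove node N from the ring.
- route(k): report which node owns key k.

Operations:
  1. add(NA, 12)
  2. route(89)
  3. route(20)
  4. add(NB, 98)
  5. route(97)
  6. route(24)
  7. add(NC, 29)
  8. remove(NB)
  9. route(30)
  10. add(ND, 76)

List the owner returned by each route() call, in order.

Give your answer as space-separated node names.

Op 1: add NA@12 -> ring=[12:NA]
Op 2: route key 89: none >= 89, wrap to smallest pos 12 -> NA
Op 3: route key 20: none >= 20, wrap to smallest pos 12 -> NA
Op 4: add NB@98 -> ring=[12:NA,98:NB]
Op 5: route key 97: smallest pos >= 97 is 98 -> NB
Op 6: route key 24: smallest pos >= 24 is 98 -> NB
Op 7: add NC@29 -> ring=[12:NA,29:NC,98:NB]
Op 8: remove NB -> ring=[12:NA,29:NC]
Op 9: route key 30: none >= 30, wrap to smallest pos 12 -> NA
Op 10: add ND@76 -> ring=[12:NA,29:NC,76:ND]

Answer: NA NA NB NB NA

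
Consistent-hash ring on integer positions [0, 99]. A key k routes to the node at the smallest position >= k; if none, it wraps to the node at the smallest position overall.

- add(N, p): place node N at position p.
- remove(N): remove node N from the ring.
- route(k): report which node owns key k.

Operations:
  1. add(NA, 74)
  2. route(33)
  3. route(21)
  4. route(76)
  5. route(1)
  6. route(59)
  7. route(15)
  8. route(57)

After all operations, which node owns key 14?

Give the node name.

Op 1: add NA@74 -> ring=[74:NA]
Op 2: route key 33: smallest pos >= 33 is 74 -> NA
Op 3: route key 21: smallest pos >= 21 is 74 -> NA
Op 4: route key 76: none >= 76, wrap to smallest pos 74 -> NA
Op 5: route key 1: smallest pos >= 1 is 74 -> NA
Op 6: route key 59: smallest pos >= 59 is 74 -> NA
Op 7: route key 15: smallest pos >= 15 is 74 -> NA
Op 8: route key 57: smallest pos >= 57 is 74 -> NA
Final route key 14: smallest pos >= 14 is 74 -> NA

Answer: NA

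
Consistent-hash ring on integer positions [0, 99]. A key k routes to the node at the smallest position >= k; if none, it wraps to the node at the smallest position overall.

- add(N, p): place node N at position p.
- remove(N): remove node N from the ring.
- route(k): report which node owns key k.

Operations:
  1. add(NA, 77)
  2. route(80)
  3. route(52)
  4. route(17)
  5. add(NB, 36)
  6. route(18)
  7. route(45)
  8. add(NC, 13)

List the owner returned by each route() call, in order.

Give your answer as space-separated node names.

Answer: NA NA NA NB NA

Derivation:
Op 1: add NA@77 -> ring=[77:NA]
Op 2: route key 80: none >= 80, wrap to smallest pos 77 -> NA
Op 3: route key 52: smallest pos >= 52 is 77 -> NA
Op 4: route key 17: smallest pos >= 17 is 77 -> NA
Op 5: add NB@36 -> ring=[36:NB,77:NA]
Op 6: route key 18: smallest pos >= 18 is 36 -> NB
Op 7: route key 45: smallest pos >= 45 is 77 -> NA
Op 8: add NC@13 -> ring=[13:NC,36:NB,77:NA]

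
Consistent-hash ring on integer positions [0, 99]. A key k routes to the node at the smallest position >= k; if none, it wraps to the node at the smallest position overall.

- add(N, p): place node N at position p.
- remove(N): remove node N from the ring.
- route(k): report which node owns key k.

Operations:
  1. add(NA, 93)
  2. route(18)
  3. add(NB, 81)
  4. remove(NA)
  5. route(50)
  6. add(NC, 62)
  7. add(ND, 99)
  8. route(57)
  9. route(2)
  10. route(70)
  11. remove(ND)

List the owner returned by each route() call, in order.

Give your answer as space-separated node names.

Op 1: add NA@93 -> ring=[93:NA]
Op 2: route key 18: smallest pos >= 18 is 93 -> NA
Op 3: add NB@81 -> ring=[81:NB,93:NA]
Op 4: remove NA -> ring=[81:NB]
Op 5: route key 50: smallest pos >= 50 is 81 -> NB
Op 6: add NC@62 -> ring=[62:NC,81:NB]
Op 7: add ND@99 -> ring=[62:NC,81:NB,99:ND]
Op 8: route key 57: smallest pos >= 57 is 62 -> NC
Op 9: route key 2: smallest pos >= 2 is 62 -> NC
Op 10: route key 70: smallest pos >= 70 is 81 -> NB
Op 11: remove ND -> ring=[62:NC,81:NB]

Answer: NA NB NC NC NB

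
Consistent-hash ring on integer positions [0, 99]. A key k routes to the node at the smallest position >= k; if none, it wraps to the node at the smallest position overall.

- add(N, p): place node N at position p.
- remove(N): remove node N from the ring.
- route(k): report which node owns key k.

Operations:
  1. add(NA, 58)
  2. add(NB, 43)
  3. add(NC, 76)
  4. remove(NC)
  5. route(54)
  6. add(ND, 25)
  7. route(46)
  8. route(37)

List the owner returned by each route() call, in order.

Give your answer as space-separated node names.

Answer: NA NA NB

Derivation:
Op 1: add NA@58 -> ring=[58:NA]
Op 2: add NB@43 -> ring=[43:NB,58:NA]
Op 3: add NC@76 -> ring=[43:NB,58:NA,76:NC]
Op 4: remove NC -> ring=[43:NB,58:NA]
Op 5: route key 54: smallest pos >= 54 is 58 -> NA
Op 6: add ND@25 -> ring=[25:ND,43:NB,58:NA]
Op 7: route key 46: smallest pos >= 46 is 58 -> NA
Op 8: route key 37: smallest pos >= 37 is 43 -> NB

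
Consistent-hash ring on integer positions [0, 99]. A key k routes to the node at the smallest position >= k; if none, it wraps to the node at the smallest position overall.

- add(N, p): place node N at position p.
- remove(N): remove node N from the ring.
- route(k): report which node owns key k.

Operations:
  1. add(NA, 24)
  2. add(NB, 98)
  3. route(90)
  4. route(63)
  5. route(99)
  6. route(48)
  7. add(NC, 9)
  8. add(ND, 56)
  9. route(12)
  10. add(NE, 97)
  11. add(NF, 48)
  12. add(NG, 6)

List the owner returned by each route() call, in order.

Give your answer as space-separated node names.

Op 1: add NA@24 -> ring=[24:NA]
Op 2: add NB@98 -> ring=[24:NA,98:NB]
Op 3: route key 90: smallest pos >= 90 is 98 -> NB
Op 4: route key 63: smallest pos >= 63 is 98 -> NB
Op 5: route key 99: none >= 99, wrap to smallest pos 24 -> NA
Op 6: route key 48: smallest pos >= 48 is 98 -> NB
Op 7: add NC@9 -> ring=[9:NC,24:NA,98:NB]
Op 8: add ND@56 -> ring=[9:NC,24:NA,56:ND,98:NB]
Op 9: route key 12: smallest pos >= 12 is 24 -> NA
Op 10: add NE@97 -> ring=[9:NC,24:NA,56:ND,97:NE,98:NB]
Op 11: add NF@48 -> ring=[9:NC,24:NA,48:NF,56:ND,97:NE,98:NB]
Op 12: add NG@6 -> ring=[6:NG,9:NC,24:NA,48:NF,56:ND,97:NE,98:NB]

Answer: NB NB NA NB NA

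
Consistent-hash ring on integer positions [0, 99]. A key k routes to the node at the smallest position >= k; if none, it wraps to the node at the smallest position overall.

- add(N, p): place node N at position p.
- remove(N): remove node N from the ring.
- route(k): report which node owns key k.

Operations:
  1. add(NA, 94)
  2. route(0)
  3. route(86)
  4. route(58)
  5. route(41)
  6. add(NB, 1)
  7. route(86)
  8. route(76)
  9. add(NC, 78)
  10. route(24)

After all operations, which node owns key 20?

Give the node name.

Answer: NC

Derivation:
Op 1: add NA@94 -> ring=[94:NA]
Op 2: route key 0: smallest pos >= 0 is 94 -> NA
Op 3: route key 86: smallest pos >= 86 is 94 -> NA
Op 4: route key 58: smallest pos >= 58 is 94 -> NA
Op 5: route key 41: smallest pos >= 41 is 94 -> NA
Op 6: add NB@1 -> ring=[1:NB,94:NA]
Op 7: route key 86: smallest pos >= 86 is 94 -> NA
Op 8: route key 76: smallest pos >= 76 is 94 -> NA
Op 9: add NC@78 -> ring=[1:NB,78:NC,94:NA]
Op 10: route key 24: smallest pos >= 24 is 78 -> NC
Final route key 20: smallest pos >= 20 is 78 -> NC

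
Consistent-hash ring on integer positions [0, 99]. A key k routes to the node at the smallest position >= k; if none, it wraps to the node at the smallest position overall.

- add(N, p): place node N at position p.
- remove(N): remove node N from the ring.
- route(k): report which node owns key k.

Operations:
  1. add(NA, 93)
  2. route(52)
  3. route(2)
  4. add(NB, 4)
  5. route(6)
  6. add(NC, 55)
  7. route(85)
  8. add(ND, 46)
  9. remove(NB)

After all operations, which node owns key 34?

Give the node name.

Op 1: add NA@93 -> ring=[93:NA]
Op 2: route key 52: smallest pos >= 52 is 93 -> NA
Op 3: route key 2: smallest pos >= 2 is 93 -> NA
Op 4: add NB@4 -> ring=[4:NB,93:NA]
Op 5: route key 6: smallest pos >= 6 is 93 -> NA
Op 6: add NC@55 -> ring=[4:NB,55:NC,93:NA]
Op 7: route key 85: smallest pos >= 85 is 93 -> NA
Op 8: add ND@46 -> ring=[4:NB,46:ND,55:NC,93:NA]
Op 9: remove NB -> ring=[46:ND,55:NC,93:NA]
Final route key 34: smallest pos >= 34 is 46 -> ND

Answer: ND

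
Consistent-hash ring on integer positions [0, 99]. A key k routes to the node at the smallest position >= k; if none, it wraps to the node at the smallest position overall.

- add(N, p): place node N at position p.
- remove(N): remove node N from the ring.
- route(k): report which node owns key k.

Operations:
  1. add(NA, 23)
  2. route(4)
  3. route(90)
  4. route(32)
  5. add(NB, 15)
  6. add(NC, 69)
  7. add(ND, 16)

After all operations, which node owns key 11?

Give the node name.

Op 1: add NA@23 -> ring=[23:NA]
Op 2: route key 4: smallest pos >= 4 is 23 -> NA
Op 3: route key 90: none >= 90, wrap to smallest pos 23 -> NA
Op 4: route key 32: none >= 32, wrap to smallest pos 23 -> NA
Op 5: add NB@15 -> ring=[15:NB,23:NA]
Op 6: add NC@69 -> ring=[15:NB,23:NA,69:NC]
Op 7: add ND@16 -> ring=[15:NB,16:ND,23:NA,69:NC]
Final route key 11: smallest pos >= 11 is 15 -> NB

Answer: NB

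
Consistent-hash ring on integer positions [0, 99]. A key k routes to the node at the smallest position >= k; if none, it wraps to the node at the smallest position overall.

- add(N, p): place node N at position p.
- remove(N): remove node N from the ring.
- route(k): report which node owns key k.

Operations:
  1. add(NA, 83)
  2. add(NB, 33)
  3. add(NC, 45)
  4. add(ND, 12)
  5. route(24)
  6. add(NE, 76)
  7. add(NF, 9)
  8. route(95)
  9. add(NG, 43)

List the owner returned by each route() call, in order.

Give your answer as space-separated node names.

Answer: NB NF

Derivation:
Op 1: add NA@83 -> ring=[83:NA]
Op 2: add NB@33 -> ring=[33:NB,83:NA]
Op 3: add NC@45 -> ring=[33:NB,45:NC,83:NA]
Op 4: add ND@12 -> ring=[12:ND,33:NB,45:NC,83:NA]
Op 5: route key 24: smallest pos >= 24 is 33 -> NB
Op 6: add NE@76 -> ring=[12:ND,33:NB,45:NC,76:NE,83:NA]
Op 7: add NF@9 -> ring=[9:NF,12:ND,33:NB,45:NC,76:NE,83:NA]
Op 8: route key 95: none >= 95, wrap to smallest pos 9 -> NF
Op 9: add NG@43 -> ring=[9:NF,12:ND,33:NB,43:NG,45:NC,76:NE,83:NA]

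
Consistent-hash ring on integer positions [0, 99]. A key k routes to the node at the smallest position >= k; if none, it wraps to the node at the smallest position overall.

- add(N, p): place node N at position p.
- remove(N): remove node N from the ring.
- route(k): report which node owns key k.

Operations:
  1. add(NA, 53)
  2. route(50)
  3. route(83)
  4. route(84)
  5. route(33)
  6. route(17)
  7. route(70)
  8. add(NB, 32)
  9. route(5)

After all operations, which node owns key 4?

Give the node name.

Op 1: add NA@53 -> ring=[53:NA]
Op 2: route key 50: smallest pos >= 50 is 53 -> NA
Op 3: route key 83: none >= 83, wrap to smallest pos 53 -> NA
Op 4: route key 84: none >= 84, wrap to smallest pos 53 -> NA
Op 5: route key 33: smallest pos >= 33 is 53 -> NA
Op 6: route key 17: smallest pos >= 17 is 53 -> NA
Op 7: route key 70: none >= 70, wrap to smallest pos 53 -> NA
Op 8: add NB@32 -> ring=[32:NB,53:NA]
Op 9: route key 5: smallest pos >= 5 is 32 -> NB
Final route key 4: smallest pos >= 4 is 32 -> NB

Answer: NB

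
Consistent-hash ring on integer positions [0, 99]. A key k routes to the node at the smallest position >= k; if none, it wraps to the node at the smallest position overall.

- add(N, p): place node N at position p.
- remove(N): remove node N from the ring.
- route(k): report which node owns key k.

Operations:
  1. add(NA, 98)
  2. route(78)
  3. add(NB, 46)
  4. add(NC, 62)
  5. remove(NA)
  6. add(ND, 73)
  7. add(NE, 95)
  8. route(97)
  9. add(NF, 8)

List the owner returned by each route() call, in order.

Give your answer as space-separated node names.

Op 1: add NA@98 -> ring=[98:NA]
Op 2: route key 78: smallest pos >= 78 is 98 -> NA
Op 3: add NB@46 -> ring=[46:NB,98:NA]
Op 4: add NC@62 -> ring=[46:NB,62:NC,98:NA]
Op 5: remove NA -> ring=[46:NB,62:NC]
Op 6: add ND@73 -> ring=[46:NB,62:NC,73:ND]
Op 7: add NE@95 -> ring=[46:NB,62:NC,73:ND,95:NE]
Op 8: route key 97: none >= 97, wrap to smallest pos 46 -> NB
Op 9: add NF@8 -> ring=[8:NF,46:NB,62:NC,73:ND,95:NE]

Answer: NA NB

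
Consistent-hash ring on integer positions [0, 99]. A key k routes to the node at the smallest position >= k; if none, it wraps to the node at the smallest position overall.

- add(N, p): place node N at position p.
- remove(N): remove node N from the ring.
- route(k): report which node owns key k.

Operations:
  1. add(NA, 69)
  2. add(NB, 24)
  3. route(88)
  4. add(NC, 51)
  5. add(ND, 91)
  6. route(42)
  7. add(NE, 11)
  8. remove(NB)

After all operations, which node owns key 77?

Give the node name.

Answer: ND

Derivation:
Op 1: add NA@69 -> ring=[69:NA]
Op 2: add NB@24 -> ring=[24:NB,69:NA]
Op 3: route key 88: none >= 88, wrap to smallest pos 24 -> NB
Op 4: add NC@51 -> ring=[24:NB,51:NC,69:NA]
Op 5: add ND@91 -> ring=[24:NB,51:NC,69:NA,91:ND]
Op 6: route key 42: smallest pos >= 42 is 51 -> NC
Op 7: add NE@11 -> ring=[11:NE,24:NB,51:NC,69:NA,91:ND]
Op 8: remove NB -> ring=[11:NE,51:NC,69:NA,91:ND]
Final route key 77: smallest pos >= 77 is 91 -> ND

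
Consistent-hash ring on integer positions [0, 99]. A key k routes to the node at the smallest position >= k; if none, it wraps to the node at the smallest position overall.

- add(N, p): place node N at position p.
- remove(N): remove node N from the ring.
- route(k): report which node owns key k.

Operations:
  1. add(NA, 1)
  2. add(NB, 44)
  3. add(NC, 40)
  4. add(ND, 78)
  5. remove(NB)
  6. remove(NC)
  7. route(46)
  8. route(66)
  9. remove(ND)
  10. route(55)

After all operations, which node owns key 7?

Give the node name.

Answer: NA

Derivation:
Op 1: add NA@1 -> ring=[1:NA]
Op 2: add NB@44 -> ring=[1:NA,44:NB]
Op 3: add NC@40 -> ring=[1:NA,40:NC,44:NB]
Op 4: add ND@78 -> ring=[1:NA,40:NC,44:NB,78:ND]
Op 5: remove NB -> ring=[1:NA,40:NC,78:ND]
Op 6: remove NC -> ring=[1:NA,78:ND]
Op 7: route key 46: smallest pos >= 46 is 78 -> ND
Op 8: route key 66: smallest pos >= 66 is 78 -> ND
Op 9: remove ND -> ring=[1:NA]
Op 10: route key 55: none >= 55, wrap to smallest pos 1 -> NA
Final route key 7: none >= 7, wrap to smallest pos 1 -> NA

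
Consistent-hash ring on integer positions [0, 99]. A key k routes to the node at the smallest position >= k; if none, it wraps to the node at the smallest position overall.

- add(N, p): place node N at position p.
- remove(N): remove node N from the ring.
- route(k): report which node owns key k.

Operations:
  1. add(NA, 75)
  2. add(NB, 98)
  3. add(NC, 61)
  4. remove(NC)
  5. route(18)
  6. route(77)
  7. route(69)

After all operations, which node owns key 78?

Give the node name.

Op 1: add NA@75 -> ring=[75:NA]
Op 2: add NB@98 -> ring=[75:NA,98:NB]
Op 3: add NC@61 -> ring=[61:NC,75:NA,98:NB]
Op 4: remove NC -> ring=[75:NA,98:NB]
Op 5: route key 18: smallest pos >= 18 is 75 -> NA
Op 6: route key 77: smallest pos >= 77 is 98 -> NB
Op 7: route key 69: smallest pos >= 69 is 75 -> NA
Final route key 78: smallest pos >= 78 is 98 -> NB

Answer: NB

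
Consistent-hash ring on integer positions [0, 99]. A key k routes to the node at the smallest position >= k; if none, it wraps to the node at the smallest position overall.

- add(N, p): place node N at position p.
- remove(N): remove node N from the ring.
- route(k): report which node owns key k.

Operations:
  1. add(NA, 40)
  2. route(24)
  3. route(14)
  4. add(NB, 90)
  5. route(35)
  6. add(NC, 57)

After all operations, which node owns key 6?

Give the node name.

Op 1: add NA@40 -> ring=[40:NA]
Op 2: route key 24: smallest pos >= 24 is 40 -> NA
Op 3: route key 14: smallest pos >= 14 is 40 -> NA
Op 4: add NB@90 -> ring=[40:NA,90:NB]
Op 5: route key 35: smallest pos >= 35 is 40 -> NA
Op 6: add NC@57 -> ring=[40:NA,57:NC,90:NB]
Final route key 6: smallest pos >= 6 is 40 -> NA

Answer: NA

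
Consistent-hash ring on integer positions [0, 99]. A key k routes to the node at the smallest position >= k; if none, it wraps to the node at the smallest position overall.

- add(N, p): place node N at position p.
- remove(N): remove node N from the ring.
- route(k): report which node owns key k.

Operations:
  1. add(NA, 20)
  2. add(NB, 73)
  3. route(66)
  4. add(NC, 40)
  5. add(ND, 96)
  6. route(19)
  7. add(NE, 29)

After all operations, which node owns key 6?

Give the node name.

Answer: NA

Derivation:
Op 1: add NA@20 -> ring=[20:NA]
Op 2: add NB@73 -> ring=[20:NA,73:NB]
Op 3: route key 66: smallest pos >= 66 is 73 -> NB
Op 4: add NC@40 -> ring=[20:NA,40:NC,73:NB]
Op 5: add ND@96 -> ring=[20:NA,40:NC,73:NB,96:ND]
Op 6: route key 19: smallest pos >= 19 is 20 -> NA
Op 7: add NE@29 -> ring=[20:NA,29:NE,40:NC,73:NB,96:ND]
Final route key 6: smallest pos >= 6 is 20 -> NA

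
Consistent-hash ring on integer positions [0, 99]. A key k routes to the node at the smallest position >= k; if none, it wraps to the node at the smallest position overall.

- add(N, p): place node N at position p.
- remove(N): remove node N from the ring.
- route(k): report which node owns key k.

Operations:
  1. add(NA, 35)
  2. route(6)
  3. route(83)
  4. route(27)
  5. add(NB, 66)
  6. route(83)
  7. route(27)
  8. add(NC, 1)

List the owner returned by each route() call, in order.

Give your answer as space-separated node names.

Answer: NA NA NA NA NA

Derivation:
Op 1: add NA@35 -> ring=[35:NA]
Op 2: route key 6: smallest pos >= 6 is 35 -> NA
Op 3: route key 83: none >= 83, wrap to smallest pos 35 -> NA
Op 4: route key 27: smallest pos >= 27 is 35 -> NA
Op 5: add NB@66 -> ring=[35:NA,66:NB]
Op 6: route key 83: none >= 83, wrap to smallest pos 35 -> NA
Op 7: route key 27: smallest pos >= 27 is 35 -> NA
Op 8: add NC@1 -> ring=[1:NC,35:NA,66:NB]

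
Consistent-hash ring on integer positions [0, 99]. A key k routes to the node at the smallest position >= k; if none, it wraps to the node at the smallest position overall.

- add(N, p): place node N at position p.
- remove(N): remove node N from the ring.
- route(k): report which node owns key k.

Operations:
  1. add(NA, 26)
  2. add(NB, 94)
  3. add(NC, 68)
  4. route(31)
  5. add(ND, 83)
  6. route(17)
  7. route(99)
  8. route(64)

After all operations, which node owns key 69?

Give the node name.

Op 1: add NA@26 -> ring=[26:NA]
Op 2: add NB@94 -> ring=[26:NA,94:NB]
Op 3: add NC@68 -> ring=[26:NA,68:NC,94:NB]
Op 4: route key 31: smallest pos >= 31 is 68 -> NC
Op 5: add ND@83 -> ring=[26:NA,68:NC,83:ND,94:NB]
Op 6: route key 17: smallest pos >= 17 is 26 -> NA
Op 7: route key 99: none >= 99, wrap to smallest pos 26 -> NA
Op 8: route key 64: smallest pos >= 64 is 68 -> NC
Final route key 69: smallest pos >= 69 is 83 -> ND

Answer: ND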